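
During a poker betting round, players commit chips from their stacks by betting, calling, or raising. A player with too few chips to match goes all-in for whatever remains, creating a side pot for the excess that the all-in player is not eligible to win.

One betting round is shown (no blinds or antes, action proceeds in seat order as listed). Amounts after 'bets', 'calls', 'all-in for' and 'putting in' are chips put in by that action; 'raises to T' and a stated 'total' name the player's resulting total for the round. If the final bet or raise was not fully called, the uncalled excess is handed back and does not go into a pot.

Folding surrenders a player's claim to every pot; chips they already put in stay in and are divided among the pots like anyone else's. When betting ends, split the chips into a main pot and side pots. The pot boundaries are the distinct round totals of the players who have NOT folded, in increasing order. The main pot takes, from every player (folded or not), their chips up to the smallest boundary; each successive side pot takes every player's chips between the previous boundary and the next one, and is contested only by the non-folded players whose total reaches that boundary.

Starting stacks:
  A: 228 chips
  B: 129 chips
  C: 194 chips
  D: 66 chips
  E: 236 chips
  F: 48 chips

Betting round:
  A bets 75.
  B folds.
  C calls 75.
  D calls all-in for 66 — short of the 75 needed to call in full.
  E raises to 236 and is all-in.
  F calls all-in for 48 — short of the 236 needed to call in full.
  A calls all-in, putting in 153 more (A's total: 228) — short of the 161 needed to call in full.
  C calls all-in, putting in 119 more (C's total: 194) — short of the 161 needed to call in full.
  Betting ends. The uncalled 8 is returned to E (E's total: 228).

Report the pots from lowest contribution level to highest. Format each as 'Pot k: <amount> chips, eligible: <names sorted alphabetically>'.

Pot 1: 240 chips, eligible: A, C, D, E, F
Pot 2: 72 chips, eligible: A, C, D, E
Pot 3: 384 chips, eligible: A, C, E
Pot 4: 68 chips, eligible: A, E

Derivation:
Contributions (after 8 returned to E): A=228, C=194, D=66, E=228, F=48
Folded: B
Pot levels (distinct totals of non-folded players): 48, 66, 194, 228
Layer 1-48: 48 each from A, C, D, E, F = 48*5 = 240 chips; eligible A, C, D, E, F
Layer 49-66: 18 each from A, C, D, E = 18*4 = 72 chips; eligible A, C, D, E
Layer 67-194: 128 each from A, C, E = 128*3 = 384 chips; eligible A, C, E
Layer 195-228: 34 each from A, E = 34*2 = 68 chips; eligible A, E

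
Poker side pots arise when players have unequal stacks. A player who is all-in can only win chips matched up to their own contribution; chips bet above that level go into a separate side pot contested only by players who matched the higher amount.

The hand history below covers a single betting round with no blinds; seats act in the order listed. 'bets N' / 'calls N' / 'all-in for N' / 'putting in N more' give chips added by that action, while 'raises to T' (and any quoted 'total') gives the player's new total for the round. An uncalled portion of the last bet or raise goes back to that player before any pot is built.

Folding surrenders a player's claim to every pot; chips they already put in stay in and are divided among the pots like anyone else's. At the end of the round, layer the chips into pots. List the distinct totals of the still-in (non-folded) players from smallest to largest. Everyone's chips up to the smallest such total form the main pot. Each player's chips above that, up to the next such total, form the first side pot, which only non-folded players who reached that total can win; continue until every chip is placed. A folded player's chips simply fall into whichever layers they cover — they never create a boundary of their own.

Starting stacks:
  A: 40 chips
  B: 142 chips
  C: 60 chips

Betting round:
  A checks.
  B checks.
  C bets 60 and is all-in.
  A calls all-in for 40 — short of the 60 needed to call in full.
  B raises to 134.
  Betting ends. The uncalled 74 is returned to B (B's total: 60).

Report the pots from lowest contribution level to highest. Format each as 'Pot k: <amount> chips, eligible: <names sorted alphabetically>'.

Contributions (after 74 returned to B): A=40, B=60, C=60
Pot levels (distinct totals of non-folded players): 40, 60
Layer 1-40: 40 each from A, B, C = 40*3 = 120 chips; eligible A, B, C
Layer 41-60: 20 each from B, C = 20*2 = 40 chips; eligible B, C

Pot 1: 120 chips, eligible: A, B, C
Pot 2: 40 chips, eligible: B, C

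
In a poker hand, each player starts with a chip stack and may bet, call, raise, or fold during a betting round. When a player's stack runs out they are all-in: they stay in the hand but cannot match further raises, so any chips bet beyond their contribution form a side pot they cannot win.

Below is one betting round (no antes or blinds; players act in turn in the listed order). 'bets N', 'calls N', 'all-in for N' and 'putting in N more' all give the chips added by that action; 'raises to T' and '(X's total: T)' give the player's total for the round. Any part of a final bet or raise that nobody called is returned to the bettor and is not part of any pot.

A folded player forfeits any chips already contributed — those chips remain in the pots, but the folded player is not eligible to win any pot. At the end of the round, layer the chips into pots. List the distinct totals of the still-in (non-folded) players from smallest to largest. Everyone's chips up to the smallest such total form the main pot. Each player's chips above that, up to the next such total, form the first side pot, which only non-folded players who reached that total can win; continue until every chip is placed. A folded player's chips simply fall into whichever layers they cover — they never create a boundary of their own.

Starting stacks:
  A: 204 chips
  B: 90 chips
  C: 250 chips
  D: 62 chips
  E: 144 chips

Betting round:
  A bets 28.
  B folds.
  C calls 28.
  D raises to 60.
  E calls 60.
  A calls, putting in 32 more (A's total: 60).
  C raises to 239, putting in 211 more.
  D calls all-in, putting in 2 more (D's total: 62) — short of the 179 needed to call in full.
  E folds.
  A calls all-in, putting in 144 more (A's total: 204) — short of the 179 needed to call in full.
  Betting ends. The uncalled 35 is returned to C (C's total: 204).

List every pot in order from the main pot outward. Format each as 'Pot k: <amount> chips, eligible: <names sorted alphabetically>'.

Contributions (after 35 returned to C): A=204, C=204, D=62, E=60
Folded: B, E
Pot levels (distinct totals of non-folded players): 62, 204
Layer 1-62: A 62 + C 62 + D 62 + E 60 = 246 chips; eligible A, C, D
Layer 63-204: 142 each from A, C = 142*2 = 284 chips; eligible A, C

Pot 1: 246 chips, eligible: A, C, D
Pot 2: 284 chips, eligible: A, C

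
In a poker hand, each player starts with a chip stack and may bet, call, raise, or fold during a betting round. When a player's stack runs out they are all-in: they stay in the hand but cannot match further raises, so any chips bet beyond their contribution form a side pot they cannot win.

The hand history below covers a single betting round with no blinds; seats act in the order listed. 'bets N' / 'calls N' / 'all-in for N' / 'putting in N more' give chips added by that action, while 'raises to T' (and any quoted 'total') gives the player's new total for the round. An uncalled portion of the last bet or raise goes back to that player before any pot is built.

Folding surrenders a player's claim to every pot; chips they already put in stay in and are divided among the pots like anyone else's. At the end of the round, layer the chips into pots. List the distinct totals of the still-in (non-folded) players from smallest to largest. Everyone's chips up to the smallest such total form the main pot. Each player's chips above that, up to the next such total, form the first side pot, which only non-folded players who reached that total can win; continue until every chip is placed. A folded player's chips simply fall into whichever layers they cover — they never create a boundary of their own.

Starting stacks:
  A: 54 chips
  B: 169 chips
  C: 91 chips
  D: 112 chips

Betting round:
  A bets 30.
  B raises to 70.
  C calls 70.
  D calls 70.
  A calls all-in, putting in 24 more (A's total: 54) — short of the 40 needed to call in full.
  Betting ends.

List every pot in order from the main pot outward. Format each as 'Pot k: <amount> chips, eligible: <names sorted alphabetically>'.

Contributions: A=54, B=70, C=70, D=70
Pot levels (distinct totals of non-folded players): 54, 70
Layer 1-54: 54 each from A, B, C, D = 54*4 = 216 chips; eligible A, B, C, D
Layer 55-70: 16 each from B, C, D = 16*3 = 48 chips; eligible B, C, D

Pot 1: 216 chips, eligible: A, B, C, D
Pot 2: 48 chips, eligible: B, C, D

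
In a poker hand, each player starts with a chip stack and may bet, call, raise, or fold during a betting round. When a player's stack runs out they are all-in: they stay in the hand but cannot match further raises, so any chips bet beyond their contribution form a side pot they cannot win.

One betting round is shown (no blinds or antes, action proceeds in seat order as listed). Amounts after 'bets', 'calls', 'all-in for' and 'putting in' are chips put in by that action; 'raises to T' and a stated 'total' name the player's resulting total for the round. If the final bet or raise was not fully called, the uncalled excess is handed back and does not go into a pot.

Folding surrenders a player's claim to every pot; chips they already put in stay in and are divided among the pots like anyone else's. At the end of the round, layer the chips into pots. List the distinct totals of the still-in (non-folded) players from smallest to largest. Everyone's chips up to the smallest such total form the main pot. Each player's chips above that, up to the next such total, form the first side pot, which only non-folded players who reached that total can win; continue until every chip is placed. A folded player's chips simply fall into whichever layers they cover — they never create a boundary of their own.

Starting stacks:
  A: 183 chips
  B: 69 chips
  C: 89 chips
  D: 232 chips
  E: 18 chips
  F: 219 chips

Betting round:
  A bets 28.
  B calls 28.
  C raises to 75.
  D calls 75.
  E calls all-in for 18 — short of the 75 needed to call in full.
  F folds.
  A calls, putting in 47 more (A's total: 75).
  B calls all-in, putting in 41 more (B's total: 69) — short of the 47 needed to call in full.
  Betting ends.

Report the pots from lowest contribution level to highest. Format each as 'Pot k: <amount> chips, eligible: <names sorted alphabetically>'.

Contributions: A=75, B=69, C=75, D=75, E=18
Folded: F
Pot levels (distinct totals of non-folded players): 18, 69, 75
Layer 1-18: 18 each from A, B, C, D, E = 18*5 = 90 chips; eligible A, B, C, D, E
Layer 19-69: 51 each from A, B, C, D = 51*4 = 204 chips; eligible A, B, C, D
Layer 70-75: 6 each from A, C, D = 6*3 = 18 chips; eligible A, C, D

Pot 1: 90 chips, eligible: A, B, C, D, E
Pot 2: 204 chips, eligible: A, B, C, D
Pot 3: 18 chips, eligible: A, C, D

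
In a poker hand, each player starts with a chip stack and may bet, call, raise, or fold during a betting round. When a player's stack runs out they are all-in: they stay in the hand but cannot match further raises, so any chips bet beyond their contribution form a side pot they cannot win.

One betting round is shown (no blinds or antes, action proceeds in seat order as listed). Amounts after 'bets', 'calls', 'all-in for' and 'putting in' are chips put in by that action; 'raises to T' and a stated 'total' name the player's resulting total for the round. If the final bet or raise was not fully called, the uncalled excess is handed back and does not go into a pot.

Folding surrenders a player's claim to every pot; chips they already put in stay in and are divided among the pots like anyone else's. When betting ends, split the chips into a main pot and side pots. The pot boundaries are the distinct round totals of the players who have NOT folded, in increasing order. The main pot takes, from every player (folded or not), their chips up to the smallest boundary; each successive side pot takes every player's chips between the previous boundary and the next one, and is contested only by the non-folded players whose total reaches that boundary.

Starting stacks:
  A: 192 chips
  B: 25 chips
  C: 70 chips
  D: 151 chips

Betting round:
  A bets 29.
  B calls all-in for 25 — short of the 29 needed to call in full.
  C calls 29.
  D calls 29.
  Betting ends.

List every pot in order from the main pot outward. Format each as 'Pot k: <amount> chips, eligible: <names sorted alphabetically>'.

Pot 1: 100 chips, eligible: A, B, C, D
Pot 2: 12 chips, eligible: A, C, D

Derivation:
Contributions: A=29, B=25, C=29, D=29
Pot levels (distinct totals of non-folded players): 25, 29
Layer 1-25: 25 each from A, B, C, D = 25*4 = 100 chips; eligible A, B, C, D
Layer 26-29: 4 each from A, C, D = 4*3 = 12 chips; eligible A, C, D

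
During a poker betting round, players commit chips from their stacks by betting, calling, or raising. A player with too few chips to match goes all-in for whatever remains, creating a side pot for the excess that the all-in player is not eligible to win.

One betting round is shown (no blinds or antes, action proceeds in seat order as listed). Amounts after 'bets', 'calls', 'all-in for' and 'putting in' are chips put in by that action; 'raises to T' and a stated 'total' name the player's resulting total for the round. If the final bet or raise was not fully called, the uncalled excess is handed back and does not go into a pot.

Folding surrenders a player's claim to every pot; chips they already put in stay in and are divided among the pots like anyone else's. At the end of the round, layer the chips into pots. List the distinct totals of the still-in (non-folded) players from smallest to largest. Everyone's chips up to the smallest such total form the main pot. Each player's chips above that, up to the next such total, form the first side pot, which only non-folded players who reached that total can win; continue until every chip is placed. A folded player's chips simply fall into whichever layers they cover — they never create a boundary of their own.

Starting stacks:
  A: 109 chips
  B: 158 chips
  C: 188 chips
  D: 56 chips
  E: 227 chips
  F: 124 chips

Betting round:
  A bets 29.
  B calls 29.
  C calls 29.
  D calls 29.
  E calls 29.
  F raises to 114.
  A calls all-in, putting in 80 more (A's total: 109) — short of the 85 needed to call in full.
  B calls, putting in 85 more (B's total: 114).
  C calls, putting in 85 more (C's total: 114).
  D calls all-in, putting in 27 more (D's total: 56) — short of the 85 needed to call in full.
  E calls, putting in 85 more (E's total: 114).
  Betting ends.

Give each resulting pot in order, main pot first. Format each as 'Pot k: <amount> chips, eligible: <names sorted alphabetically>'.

Contributions: A=109, B=114, C=114, D=56, E=114, F=114
Pot levels (distinct totals of non-folded players): 56, 109, 114
Layer 1-56: 56 each from A, B, C, D, E, F = 56*6 = 336 chips; eligible A, B, C, D, E, F
Layer 57-109: 53 each from A, B, C, E, F = 53*5 = 265 chips; eligible A, B, C, E, F
Layer 110-114: 5 each from B, C, E, F = 5*4 = 20 chips; eligible B, C, E, F

Pot 1: 336 chips, eligible: A, B, C, D, E, F
Pot 2: 265 chips, eligible: A, B, C, E, F
Pot 3: 20 chips, eligible: B, C, E, F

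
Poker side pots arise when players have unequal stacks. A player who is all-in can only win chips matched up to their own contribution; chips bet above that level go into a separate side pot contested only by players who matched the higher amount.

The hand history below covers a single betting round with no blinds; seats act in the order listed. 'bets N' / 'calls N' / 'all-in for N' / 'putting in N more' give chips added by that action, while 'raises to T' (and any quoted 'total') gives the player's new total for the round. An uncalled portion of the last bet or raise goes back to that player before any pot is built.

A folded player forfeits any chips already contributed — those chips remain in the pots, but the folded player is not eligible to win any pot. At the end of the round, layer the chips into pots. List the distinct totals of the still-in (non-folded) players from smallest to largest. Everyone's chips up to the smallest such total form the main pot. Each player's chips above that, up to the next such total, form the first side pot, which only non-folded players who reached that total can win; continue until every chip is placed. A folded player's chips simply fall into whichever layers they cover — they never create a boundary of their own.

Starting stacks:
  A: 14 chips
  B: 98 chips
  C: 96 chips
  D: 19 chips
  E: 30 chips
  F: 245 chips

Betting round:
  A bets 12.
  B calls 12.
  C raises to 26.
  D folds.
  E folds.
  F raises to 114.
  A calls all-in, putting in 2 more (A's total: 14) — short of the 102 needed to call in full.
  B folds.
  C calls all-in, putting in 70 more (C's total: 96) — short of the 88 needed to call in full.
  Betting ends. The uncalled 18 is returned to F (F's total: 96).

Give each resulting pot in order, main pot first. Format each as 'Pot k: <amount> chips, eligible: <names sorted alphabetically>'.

Pot 1: 54 chips, eligible: A, C, F
Pot 2: 164 chips, eligible: C, F

Derivation:
Contributions (after 18 returned to F): A=14, B=12, C=96, F=96
Folded: B, D, E
Pot levels (distinct totals of non-folded players): 14, 96
Layer 1-14: A 14 + B 12 + C 14 + F 14 = 54 chips; eligible A, C, F
Layer 15-96: 82 each from C, F = 82*2 = 164 chips; eligible C, F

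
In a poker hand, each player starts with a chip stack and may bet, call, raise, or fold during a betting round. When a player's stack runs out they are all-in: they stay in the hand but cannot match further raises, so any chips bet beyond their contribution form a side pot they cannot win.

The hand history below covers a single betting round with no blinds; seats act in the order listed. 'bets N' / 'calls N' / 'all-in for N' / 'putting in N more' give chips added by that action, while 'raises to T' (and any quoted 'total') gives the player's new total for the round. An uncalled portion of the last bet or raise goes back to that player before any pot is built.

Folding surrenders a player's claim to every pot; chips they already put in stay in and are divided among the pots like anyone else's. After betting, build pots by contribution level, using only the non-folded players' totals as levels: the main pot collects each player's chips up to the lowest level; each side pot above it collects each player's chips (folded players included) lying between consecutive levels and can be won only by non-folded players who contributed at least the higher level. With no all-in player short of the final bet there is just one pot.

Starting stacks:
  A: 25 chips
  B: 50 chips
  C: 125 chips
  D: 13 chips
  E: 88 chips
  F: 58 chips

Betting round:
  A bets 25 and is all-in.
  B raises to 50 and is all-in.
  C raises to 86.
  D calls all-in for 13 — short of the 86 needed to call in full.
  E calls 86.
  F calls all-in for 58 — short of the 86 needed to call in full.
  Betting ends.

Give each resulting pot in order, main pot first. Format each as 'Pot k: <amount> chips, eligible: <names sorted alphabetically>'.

Pot 1: 78 chips, eligible: A, B, C, D, E, F
Pot 2: 60 chips, eligible: A, B, C, E, F
Pot 3: 100 chips, eligible: B, C, E, F
Pot 4: 24 chips, eligible: C, E, F
Pot 5: 56 chips, eligible: C, E

Derivation:
Contributions: A=25, B=50, C=86, D=13, E=86, F=58
Pot levels (distinct totals of non-folded players): 13, 25, 50, 58, 86
Layer 1-13: 13 each from A, B, C, D, E, F = 13*6 = 78 chips; eligible A, B, C, D, E, F
Layer 14-25: 12 each from A, B, C, E, F = 12*5 = 60 chips; eligible A, B, C, E, F
Layer 26-50: 25 each from B, C, E, F = 25*4 = 100 chips; eligible B, C, E, F
Layer 51-58: 8 each from C, E, F = 8*3 = 24 chips; eligible C, E, F
Layer 59-86: 28 each from C, E = 28*2 = 56 chips; eligible C, E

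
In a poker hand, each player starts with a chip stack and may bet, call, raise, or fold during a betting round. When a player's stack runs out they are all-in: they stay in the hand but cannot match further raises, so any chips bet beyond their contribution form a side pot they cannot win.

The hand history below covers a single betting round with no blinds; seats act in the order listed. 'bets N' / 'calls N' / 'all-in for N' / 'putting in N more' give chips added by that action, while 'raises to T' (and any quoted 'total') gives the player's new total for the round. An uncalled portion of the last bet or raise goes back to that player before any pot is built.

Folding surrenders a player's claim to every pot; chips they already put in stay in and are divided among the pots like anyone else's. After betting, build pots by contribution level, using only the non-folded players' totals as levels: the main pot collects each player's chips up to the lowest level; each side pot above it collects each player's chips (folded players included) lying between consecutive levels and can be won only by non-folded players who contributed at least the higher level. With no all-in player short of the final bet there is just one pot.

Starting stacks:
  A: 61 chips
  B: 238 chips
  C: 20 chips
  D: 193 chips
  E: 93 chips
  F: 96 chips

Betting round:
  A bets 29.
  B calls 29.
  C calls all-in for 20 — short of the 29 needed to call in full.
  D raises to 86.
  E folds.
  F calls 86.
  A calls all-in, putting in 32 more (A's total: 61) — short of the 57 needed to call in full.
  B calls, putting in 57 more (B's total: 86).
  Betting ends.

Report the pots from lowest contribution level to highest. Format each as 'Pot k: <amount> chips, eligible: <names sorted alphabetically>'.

Contributions: A=61, B=86, C=20, D=86, F=86
Folded: E
Pot levels (distinct totals of non-folded players): 20, 61, 86
Layer 1-20: 20 each from A, B, C, D, F = 20*5 = 100 chips; eligible A, B, C, D, F
Layer 21-61: 41 each from A, B, D, F = 41*4 = 164 chips; eligible A, B, D, F
Layer 62-86: 25 each from B, D, F = 25*3 = 75 chips; eligible B, D, F

Pot 1: 100 chips, eligible: A, B, C, D, F
Pot 2: 164 chips, eligible: A, B, D, F
Pot 3: 75 chips, eligible: B, D, F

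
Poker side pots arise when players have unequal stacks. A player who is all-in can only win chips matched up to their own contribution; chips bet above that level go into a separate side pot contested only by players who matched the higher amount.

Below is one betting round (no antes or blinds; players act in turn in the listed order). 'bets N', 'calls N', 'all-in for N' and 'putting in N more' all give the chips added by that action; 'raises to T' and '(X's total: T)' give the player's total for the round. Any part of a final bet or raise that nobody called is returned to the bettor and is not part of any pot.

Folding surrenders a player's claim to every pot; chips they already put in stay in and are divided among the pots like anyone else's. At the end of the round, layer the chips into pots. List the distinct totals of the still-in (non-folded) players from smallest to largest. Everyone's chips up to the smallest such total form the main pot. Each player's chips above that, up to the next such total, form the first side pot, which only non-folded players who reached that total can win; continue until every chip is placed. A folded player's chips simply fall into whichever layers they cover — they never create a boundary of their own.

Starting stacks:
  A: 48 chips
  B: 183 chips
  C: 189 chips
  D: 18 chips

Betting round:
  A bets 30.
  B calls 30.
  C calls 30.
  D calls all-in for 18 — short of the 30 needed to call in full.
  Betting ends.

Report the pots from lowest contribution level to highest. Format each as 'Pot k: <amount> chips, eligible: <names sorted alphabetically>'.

Pot 1: 72 chips, eligible: A, B, C, D
Pot 2: 36 chips, eligible: A, B, C

Derivation:
Contributions: A=30, B=30, C=30, D=18
Pot levels (distinct totals of non-folded players): 18, 30
Layer 1-18: 18 each from A, B, C, D = 18*4 = 72 chips; eligible A, B, C, D
Layer 19-30: 12 each from A, B, C = 12*3 = 36 chips; eligible A, B, C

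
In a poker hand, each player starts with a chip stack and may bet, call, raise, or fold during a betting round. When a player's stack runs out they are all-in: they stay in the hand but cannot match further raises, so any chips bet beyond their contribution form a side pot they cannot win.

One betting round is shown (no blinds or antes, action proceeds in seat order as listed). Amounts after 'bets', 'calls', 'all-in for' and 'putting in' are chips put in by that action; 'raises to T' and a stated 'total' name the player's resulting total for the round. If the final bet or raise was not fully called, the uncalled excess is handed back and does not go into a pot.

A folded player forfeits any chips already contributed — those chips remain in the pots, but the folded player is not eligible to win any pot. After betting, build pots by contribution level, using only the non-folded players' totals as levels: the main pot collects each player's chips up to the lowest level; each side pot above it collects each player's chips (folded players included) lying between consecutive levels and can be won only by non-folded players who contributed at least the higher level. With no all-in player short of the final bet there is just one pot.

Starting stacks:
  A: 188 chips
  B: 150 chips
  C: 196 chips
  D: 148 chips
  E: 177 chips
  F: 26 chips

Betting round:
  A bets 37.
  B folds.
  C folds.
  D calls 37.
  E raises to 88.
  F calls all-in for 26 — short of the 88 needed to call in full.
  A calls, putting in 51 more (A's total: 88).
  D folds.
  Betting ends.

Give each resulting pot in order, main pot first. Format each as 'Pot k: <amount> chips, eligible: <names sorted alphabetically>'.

Pot 1: 104 chips, eligible: A, E, F
Pot 2: 135 chips, eligible: A, E

Derivation:
Contributions: A=88, D=37, E=88, F=26
Folded: B, C, D
Pot levels (distinct totals of non-folded players): 26, 88
Layer 1-26: 26 each from A, D, E, F = 26*4 = 104 chips; eligible A, E, F
Layer 27-88: A 62 + D 11 + E 62 = 135 chips; eligible A, E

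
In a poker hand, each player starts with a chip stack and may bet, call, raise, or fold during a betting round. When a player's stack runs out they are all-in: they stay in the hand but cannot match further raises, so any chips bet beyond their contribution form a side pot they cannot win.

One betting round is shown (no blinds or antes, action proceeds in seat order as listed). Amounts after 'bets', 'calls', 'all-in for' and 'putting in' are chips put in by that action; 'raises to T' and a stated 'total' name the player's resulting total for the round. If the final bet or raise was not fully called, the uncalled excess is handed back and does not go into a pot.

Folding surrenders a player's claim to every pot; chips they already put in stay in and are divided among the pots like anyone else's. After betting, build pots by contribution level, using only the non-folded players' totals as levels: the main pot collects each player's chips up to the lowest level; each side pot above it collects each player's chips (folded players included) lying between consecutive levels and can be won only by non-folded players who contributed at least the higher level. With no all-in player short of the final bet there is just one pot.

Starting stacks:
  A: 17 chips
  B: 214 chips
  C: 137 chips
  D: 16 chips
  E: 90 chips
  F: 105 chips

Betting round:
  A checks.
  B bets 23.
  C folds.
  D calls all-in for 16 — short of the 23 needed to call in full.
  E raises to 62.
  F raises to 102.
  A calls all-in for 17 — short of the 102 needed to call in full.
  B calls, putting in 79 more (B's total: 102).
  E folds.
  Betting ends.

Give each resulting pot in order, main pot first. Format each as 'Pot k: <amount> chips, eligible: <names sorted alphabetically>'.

Contributions: A=17, B=102, D=16, E=62, F=102
Folded: C, E
Pot levels (distinct totals of non-folded players): 16, 17, 102
Layer 1-16: 16 each from A, B, D, E, F = 16*5 = 80 chips; eligible A, B, D, F
Layer 17-17: 1 each from A, B, E, F = 1*4 = 4 chips; eligible A, B, F
Layer 18-102: B 85 + E 45 + F 85 = 215 chips; eligible B, F

Pot 1: 80 chips, eligible: A, B, D, F
Pot 2: 4 chips, eligible: A, B, F
Pot 3: 215 chips, eligible: B, F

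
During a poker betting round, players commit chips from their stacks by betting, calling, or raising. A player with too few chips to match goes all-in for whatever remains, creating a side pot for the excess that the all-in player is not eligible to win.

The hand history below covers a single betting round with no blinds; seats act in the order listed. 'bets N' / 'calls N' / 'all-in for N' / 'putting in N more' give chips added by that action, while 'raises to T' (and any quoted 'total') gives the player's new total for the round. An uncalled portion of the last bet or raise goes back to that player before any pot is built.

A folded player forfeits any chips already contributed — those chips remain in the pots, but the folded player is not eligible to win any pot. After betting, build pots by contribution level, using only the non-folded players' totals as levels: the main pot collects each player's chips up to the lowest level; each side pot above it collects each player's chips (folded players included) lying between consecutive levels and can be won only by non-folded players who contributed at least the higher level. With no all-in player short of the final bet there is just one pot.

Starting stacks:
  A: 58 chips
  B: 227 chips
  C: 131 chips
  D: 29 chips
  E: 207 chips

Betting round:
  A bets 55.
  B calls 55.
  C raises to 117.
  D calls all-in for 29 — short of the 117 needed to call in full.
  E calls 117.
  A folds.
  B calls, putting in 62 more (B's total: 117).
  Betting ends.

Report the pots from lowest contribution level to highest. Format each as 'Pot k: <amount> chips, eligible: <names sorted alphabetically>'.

Contributions: A=55, B=117, C=117, D=29, E=117
Folded: A
Pot levels (distinct totals of non-folded players): 29, 117
Layer 1-29: 29 each from A, B, C, D, E = 29*5 = 145 chips; eligible B, C, D, E
Layer 30-117: A 26 + B 88 + C 88 + E 88 = 290 chips; eligible B, C, E

Pot 1: 145 chips, eligible: B, C, D, E
Pot 2: 290 chips, eligible: B, C, E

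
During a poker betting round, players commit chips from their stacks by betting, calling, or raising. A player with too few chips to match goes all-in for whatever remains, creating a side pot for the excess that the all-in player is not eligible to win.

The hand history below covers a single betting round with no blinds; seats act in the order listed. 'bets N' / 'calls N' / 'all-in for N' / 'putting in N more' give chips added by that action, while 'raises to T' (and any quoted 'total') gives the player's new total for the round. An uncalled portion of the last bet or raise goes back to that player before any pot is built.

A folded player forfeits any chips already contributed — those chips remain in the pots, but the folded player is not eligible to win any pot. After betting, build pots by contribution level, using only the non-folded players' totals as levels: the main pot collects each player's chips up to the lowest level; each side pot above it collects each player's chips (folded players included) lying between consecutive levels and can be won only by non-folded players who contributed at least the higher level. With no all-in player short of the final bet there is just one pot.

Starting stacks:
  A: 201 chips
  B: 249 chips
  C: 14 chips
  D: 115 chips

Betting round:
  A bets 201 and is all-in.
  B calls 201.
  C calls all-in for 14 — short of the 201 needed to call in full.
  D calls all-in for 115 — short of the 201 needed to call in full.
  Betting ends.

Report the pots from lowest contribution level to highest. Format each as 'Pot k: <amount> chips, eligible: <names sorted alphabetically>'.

Contributions: A=201, B=201, C=14, D=115
Pot levels (distinct totals of non-folded players): 14, 115, 201
Layer 1-14: 14 each from A, B, C, D = 14*4 = 56 chips; eligible A, B, C, D
Layer 15-115: 101 each from A, B, D = 101*3 = 303 chips; eligible A, B, D
Layer 116-201: 86 each from A, B = 86*2 = 172 chips; eligible A, B

Pot 1: 56 chips, eligible: A, B, C, D
Pot 2: 303 chips, eligible: A, B, D
Pot 3: 172 chips, eligible: A, B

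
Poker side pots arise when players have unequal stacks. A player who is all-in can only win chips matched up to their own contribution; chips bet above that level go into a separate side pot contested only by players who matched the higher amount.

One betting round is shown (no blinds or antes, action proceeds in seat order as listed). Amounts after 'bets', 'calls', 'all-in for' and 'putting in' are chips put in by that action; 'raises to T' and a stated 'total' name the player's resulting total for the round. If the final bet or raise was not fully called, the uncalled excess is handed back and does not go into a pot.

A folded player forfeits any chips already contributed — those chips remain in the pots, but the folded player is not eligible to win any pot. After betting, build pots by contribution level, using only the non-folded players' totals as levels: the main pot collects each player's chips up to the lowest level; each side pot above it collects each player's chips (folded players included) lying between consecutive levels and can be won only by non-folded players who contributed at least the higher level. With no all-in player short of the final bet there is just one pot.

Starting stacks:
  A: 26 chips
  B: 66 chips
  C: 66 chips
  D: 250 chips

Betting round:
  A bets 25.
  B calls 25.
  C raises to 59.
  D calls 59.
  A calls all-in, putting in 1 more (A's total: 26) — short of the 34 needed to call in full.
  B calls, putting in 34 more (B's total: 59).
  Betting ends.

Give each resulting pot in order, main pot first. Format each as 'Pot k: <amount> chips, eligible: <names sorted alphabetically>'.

Contributions: A=26, B=59, C=59, D=59
Pot levels (distinct totals of non-folded players): 26, 59
Layer 1-26: 26 each from A, B, C, D = 26*4 = 104 chips; eligible A, B, C, D
Layer 27-59: 33 each from B, C, D = 33*3 = 99 chips; eligible B, C, D

Pot 1: 104 chips, eligible: A, B, C, D
Pot 2: 99 chips, eligible: B, C, D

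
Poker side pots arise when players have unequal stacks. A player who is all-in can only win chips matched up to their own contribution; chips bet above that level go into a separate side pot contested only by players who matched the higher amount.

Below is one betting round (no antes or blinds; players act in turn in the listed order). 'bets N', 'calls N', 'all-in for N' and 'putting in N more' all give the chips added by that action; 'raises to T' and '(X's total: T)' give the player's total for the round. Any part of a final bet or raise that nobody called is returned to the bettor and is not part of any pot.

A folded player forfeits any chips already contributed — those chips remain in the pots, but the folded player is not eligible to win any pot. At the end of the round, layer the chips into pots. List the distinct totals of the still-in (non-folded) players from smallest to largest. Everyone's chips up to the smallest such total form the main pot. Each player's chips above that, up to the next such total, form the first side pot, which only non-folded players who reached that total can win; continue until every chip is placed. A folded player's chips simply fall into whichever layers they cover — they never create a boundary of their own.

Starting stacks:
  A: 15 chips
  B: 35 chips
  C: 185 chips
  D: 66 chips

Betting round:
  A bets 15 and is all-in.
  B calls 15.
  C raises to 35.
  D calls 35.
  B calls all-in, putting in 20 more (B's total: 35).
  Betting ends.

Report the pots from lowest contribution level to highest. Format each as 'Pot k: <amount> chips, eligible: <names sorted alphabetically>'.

Contributions: A=15, B=35, C=35, D=35
Pot levels (distinct totals of non-folded players): 15, 35
Layer 1-15: 15 each from A, B, C, D = 15*4 = 60 chips; eligible A, B, C, D
Layer 16-35: 20 each from B, C, D = 20*3 = 60 chips; eligible B, C, D

Pot 1: 60 chips, eligible: A, B, C, D
Pot 2: 60 chips, eligible: B, C, D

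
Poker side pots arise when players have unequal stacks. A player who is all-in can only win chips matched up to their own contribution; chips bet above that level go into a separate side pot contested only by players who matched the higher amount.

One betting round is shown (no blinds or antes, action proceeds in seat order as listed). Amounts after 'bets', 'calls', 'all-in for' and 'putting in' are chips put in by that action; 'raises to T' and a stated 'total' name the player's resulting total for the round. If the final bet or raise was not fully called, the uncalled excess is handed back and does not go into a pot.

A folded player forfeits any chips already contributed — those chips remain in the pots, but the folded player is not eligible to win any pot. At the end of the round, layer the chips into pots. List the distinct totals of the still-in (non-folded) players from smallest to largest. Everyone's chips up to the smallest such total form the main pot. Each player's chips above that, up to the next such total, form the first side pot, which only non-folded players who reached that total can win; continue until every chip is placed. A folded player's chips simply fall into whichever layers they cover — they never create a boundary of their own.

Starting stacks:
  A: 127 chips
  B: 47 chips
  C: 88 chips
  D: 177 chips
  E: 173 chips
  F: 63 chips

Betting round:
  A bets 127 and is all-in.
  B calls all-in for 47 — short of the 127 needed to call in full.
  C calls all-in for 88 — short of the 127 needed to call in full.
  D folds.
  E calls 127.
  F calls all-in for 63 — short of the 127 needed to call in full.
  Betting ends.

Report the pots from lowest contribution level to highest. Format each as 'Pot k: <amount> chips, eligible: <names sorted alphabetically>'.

Pot 1: 235 chips, eligible: A, B, C, E, F
Pot 2: 64 chips, eligible: A, C, E, F
Pot 3: 75 chips, eligible: A, C, E
Pot 4: 78 chips, eligible: A, E

Derivation:
Contributions: A=127, B=47, C=88, E=127, F=63
Folded: D
Pot levels (distinct totals of non-folded players): 47, 63, 88, 127
Layer 1-47: 47 each from A, B, C, E, F = 47*5 = 235 chips; eligible A, B, C, E, F
Layer 48-63: 16 each from A, C, E, F = 16*4 = 64 chips; eligible A, C, E, F
Layer 64-88: 25 each from A, C, E = 25*3 = 75 chips; eligible A, C, E
Layer 89-127: 39 each from A, E = 39*2 = 78 chips; eligible A, E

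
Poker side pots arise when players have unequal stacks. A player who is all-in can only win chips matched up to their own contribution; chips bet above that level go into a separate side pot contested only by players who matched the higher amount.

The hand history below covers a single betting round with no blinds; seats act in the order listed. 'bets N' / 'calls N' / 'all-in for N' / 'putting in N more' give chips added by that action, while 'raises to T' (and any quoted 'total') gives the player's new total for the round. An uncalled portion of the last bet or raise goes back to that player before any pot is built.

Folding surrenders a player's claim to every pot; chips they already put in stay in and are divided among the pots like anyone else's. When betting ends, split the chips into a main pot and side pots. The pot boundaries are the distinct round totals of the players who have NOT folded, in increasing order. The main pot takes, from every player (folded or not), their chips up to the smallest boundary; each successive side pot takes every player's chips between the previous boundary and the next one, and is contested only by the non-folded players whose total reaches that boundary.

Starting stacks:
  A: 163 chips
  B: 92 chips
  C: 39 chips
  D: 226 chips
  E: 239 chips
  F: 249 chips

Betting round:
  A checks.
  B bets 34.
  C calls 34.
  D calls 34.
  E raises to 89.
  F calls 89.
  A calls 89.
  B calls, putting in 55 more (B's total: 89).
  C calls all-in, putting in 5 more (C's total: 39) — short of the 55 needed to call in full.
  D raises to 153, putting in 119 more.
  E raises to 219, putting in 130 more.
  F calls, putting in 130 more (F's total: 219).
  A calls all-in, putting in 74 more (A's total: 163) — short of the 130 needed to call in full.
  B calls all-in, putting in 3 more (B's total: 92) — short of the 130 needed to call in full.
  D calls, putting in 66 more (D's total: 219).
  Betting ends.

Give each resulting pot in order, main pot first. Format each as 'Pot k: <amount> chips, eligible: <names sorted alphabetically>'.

Contributions: A=163, B=92, C=39, D=219, E=219, F=219
Pot levels (distinct totals of non-folded players): 39, 92, 163, 219
Layer 1-39: 39 each from A, B, C, D, E, F = 39*6 = 234 chips; eligible A, B, C, D, E, F
Layer 40-92: 53 each from A, B, D, E, F = 53*5 = 265 chips; eligible A, B, D, E, F
Layer 93-163: 71 each from A, D, E, F = 71*4 = 284 chips; eligible A, D, E, F
Layer 164-219: 56 each from D, E, F = 56*3 = 168 chips; eligible D, E, F

Pot 1: 234 chips, eligible: A, B, C, D, E, F
Pot 2: 265 chips, eligible: A, B, D, E, F
Pot 3: 284 chips, eligible: A, D, E, F
Pot 4: 168 chips, eligible: D, E, F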